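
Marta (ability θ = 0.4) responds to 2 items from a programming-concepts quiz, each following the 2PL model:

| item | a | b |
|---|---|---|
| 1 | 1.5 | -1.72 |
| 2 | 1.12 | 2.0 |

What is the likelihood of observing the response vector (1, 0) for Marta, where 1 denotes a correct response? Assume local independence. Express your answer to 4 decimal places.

0.8229

P(θ) = 1 / (1 + exp(−a(θ − b)))
P_1 = 1/(1+e^{-3.1800}) = 0.9601
P_2 = 1/(1+e^{1.7920}) = 0.1428
L = P_1 × (1−P_2) = 0.9601 × 0.8572 = 0.82295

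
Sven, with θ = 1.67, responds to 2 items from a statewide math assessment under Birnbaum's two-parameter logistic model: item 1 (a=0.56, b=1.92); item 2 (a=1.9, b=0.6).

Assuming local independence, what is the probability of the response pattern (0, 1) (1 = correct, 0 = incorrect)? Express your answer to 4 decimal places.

P(θ) = 1 / (1 + exp(−a(θ − b)))
P_1 = 1/(1+e^{0.1400}) = 0.4651
P_2 = 1/(1+e^{-2.0330}) = 0.8842
L = (1−P_1) × P_2 = 0.5349 × 0.8842 = 0.47301

0.4730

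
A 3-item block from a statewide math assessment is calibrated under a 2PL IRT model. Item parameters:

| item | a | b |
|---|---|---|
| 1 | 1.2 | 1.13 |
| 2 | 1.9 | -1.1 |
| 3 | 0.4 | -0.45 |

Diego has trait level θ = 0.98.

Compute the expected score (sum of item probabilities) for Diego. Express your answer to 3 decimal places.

P(θ) = 1 / (1 + exp(−a(θ − b)))
P_1 = 1/(1+e^{0.1800}) = 0.4551
P_2 = 1/(1+e^{-3.9520}) = 0.9811
P_3 = 1/(1+e^{-0.5720}) = 0.6392
E[score] = 0.4551 + 0.9811 + 0.6392 = 2.0755

2.075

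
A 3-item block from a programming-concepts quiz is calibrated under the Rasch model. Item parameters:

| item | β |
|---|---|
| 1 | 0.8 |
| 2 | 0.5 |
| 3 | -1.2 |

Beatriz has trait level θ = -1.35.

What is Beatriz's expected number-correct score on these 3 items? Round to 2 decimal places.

0.70

P(θ) = 1 / (1 + exp(−(θ − β)))
P_1 = 1/(1+e^{2.1500}) = 0.1043
P_2 = 1/(1+e^{1.8500}) = 0.1359
P_3 = 1/(1+e^{0.1500}) = 0.4626
E[score] = 0.1043 + 0.1359 + 0.4626 = 0.7028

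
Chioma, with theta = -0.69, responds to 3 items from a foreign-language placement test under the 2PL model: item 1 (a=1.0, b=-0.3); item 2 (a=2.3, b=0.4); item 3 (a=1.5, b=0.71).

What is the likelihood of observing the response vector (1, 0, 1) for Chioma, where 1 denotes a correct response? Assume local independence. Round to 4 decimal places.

P(theta) = 1 / (1 + exp(−a(theta − b)))
P_1 = 1/(1+e^{0.3900}) = 0.4037
P_2 = 1/(1+e^{2.5070}) = 0.0754
P_3 = 1/(1+e^{2.1000}) = 0.1091
L = P_1 × (1−P_2) × P_3 = 0.4037 × 0.9246 × 0.1091 = 0.04072

0.0407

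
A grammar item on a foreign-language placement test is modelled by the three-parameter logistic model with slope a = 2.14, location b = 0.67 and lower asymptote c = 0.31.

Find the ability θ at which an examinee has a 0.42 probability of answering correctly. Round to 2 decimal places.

P(θ) = c + (1 − c) · 1 / (1 + exp(−a(θ − b)))
Remove guessing floor: (0.42 − 0.31)/(1 − 0.31) = 0.1594
logit = ln(0.1594/0.8406) = -1.6625
θ = b + logit/(a) = 0.67 + (-1.6625)/2.1400 = -0.1069

-0.11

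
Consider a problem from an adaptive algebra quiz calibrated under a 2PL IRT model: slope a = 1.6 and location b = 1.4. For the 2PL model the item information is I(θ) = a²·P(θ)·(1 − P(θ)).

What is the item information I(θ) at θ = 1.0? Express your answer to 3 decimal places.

0.579

P = 1/(1+e^{0.6400}) = 0.3452
P(1−P) = 0.3452 × 0.6548 = 0.2261
I = a² × P(1−P) = 1.6² × 0.2261 = 0.57869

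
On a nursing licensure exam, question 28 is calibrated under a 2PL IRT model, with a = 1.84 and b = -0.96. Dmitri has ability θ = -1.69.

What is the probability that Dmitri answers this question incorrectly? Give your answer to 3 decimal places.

0.793

P(θ) = 1 / (1 + exp(−a(θ − b)))
Exponent: 1.84 × (-1.69 − (-0.96)) = -1.3432
1/(1 + e^{1.3432}) = 0.2070
P(incorrect) = 1 − 0.2070 = 0.7930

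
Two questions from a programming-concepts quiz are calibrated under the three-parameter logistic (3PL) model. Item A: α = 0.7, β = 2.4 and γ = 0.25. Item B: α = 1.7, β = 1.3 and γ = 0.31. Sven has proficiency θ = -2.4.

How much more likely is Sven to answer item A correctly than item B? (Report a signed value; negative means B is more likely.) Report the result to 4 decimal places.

P(θ) = γ + (1 − γ) · 1 / (1 + exp(−α(θ − β)))
P_A = 0.2752
P_B = 0.3113
P_A − P_B = -0.0361

-0.0361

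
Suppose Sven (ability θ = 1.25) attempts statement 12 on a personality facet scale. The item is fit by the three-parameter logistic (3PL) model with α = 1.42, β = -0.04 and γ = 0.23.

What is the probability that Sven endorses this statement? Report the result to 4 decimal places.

0.8937

P(θ) = γ + (1 − γ) · 1 / (1 + exp(−α(θ − β)))
Exponent: 1.42 × (1.25 − (-0.04)) = 1.8318
1/(1 + e^{-1.8318}) = 0.8620
P = 0.23 + 0.77 × 0.8620 = 0.8937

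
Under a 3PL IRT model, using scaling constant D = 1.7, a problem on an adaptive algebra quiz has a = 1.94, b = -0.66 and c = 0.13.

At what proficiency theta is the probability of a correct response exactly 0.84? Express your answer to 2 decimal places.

-0.21

P(theta) = c + (1 − c) · 1 / (1 + exp(−D·a(theta − b)))
Remove guessing floor: (0.84 − 0.13)/(1 − 0.13) = 0.8161
logit = ln(0.8161/0.1839) = 1.4901
theta = b + logit/(1.7·a) = -0.66 + 1.4901/3.2980 = -0.2082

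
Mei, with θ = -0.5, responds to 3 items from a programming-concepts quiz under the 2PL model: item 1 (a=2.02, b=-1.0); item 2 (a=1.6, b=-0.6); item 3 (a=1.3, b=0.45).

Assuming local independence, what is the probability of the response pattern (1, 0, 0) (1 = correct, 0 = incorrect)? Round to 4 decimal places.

P(θ) = 1 / (1 + exp(−a(θ − b)))
P_1 = 1/(1+e^{-1.0100}) = 0.7330
P_2 = 1/(1+e^{-0.1600}) = 0.5399
P_3 = 1/(1+e^{1.2350}) = 0.2253
L = P_1 × (1−P_2) × (1−P_3) = 0.7330 × 0.4601 × 0.7747 = 0.26127

0.2613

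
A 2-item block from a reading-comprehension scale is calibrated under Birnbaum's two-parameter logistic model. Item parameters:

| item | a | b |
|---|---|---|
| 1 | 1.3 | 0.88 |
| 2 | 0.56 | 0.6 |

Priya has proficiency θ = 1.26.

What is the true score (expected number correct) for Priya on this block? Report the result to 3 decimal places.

P(θ) = 1 / (1 + exp(−a(θ − b)))
P_1 = 1/(1+e^{-0.4940}) = 0.6210
P_2 = 1/(1+e^{-0.3696}) = 0.5914
E[score] = 0.6210 + 0.5914 = 1.2124

1.212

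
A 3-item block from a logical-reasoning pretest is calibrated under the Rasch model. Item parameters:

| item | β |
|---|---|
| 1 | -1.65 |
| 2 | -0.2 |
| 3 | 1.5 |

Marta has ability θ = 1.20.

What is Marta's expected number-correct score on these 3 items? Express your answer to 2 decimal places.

P(θ) = 1 / (1 + exp(−(θ − β)))
P_1 = 1/(1+e^{-2.8500}) = 0.9453
P_2 = 1/(1+e^{-1.4000}) = 0.8022
P_3 = 1/(1+e^{0.3000}) = 0.4256
E[score] = 0.9453 + 0.8022 + 0.4256 = 2.1731

2.17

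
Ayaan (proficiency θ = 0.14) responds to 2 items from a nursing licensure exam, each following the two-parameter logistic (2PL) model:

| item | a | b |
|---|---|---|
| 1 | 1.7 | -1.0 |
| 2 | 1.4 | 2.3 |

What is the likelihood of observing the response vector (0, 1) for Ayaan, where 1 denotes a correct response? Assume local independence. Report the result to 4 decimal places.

P(θ) = 1 / (1 + exp(−a(θ − b)))
P_1 = 1/(1+e^{-1.9380}) = 0.8741
P_2 = 1/(1+e^{3.0240}) = 0.0464
L = (1−P_1) × P_2 = 0.1259 × 0.0464 = 0.00583

0.0058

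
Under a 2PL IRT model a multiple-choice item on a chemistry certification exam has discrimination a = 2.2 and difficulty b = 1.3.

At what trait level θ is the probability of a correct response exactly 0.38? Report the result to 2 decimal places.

1.08

P(θ) = 1 / (1 + exp(−a(θ − b)))
logit = ln(0.3800/0.6200) = -0.4895
θ = b + logit/(a) = 1.3 + (-0.4895)/2.2000 = 1.0775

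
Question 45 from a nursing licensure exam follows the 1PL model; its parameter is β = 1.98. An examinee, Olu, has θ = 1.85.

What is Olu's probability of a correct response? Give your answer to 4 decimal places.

P(θ) = 1 / (1 + exp(−(θ − β)))
Exponent: (1.85 − 1.98) = -0.1300
1/(1 + e^{0.1300}) = 0.4675
P = 0.4675

0.4675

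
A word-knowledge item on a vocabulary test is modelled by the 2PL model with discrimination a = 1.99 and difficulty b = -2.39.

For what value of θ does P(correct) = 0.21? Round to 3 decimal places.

-3.056

P(θ) = 1 / (1 + exp(−a(θ − b)))
logit = ln(0.2100/0.7900) = -1.3249
θ = b + logit/(a) = -2.39 + (-1.3249)/1.9900 = -3.0558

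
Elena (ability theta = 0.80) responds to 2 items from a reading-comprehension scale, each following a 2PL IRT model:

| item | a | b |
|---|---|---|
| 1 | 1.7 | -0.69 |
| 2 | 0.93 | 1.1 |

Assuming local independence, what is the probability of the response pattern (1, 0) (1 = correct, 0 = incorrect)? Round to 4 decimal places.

0.5274

P(theta) = 1 / (1 + exp(−a(theta − b)))
P_1 = 1/(1+e^{-2.5330}) = 0.9264
P_2 = 1/(1+e^{0.2790}) = 0.4307
L = P_1 × (1−P_2) = 0.9264 × 0.5693 = 0.52741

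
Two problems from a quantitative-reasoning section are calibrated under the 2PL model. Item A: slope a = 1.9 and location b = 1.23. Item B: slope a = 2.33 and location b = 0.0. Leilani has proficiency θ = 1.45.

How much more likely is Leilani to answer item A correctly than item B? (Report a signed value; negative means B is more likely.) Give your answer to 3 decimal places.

-0.364

P(θ) = 1 / (1 + exp(−a(θ − b)))
P_A = 0.6030
P_B = 0.9670
P_A − P_B = -0.3640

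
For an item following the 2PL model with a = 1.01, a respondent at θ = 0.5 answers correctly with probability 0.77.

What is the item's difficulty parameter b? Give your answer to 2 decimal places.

P(θ) = 1 / (1 + exp(−a(θ − b)))
logit(0.77) = ln(0.77/0.23) = 1.2083
b = θ − logit/(a) = 0.5 − 1.2083/1.0100 = -0.6963

-0.70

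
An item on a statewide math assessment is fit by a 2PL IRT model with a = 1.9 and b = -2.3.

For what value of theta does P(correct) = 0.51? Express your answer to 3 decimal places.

-2.279

P(theta) = 1 / (1 + exp(−a(theta − b)))
logit = ln(0.5100/0.4900) = 0.0400
theta = b + logit/(a) = -2.3 + 0.0400/1.9000 = -2.2789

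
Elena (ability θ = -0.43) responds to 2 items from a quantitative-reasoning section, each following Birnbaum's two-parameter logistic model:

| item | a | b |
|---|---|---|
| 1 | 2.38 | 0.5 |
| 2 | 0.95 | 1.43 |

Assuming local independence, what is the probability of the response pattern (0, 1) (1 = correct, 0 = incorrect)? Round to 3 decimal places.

P(θ) = 1 / (1 + exp(−a(θ − b)))
P_1 = 1/(1+e^{2.2134}) = 0.0986
P_2 = 1/(1+e^{1.7670}) = 0.1459
L = (1−P_1) × P_2 = 0.9014 × 0.1459 = 0.13154

0.132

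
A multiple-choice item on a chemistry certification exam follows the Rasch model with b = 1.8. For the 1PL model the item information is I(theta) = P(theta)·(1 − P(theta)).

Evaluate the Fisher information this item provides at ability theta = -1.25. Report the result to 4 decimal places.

P = 1/(1+e^{3.0500}) = 0.0452
P(1−P) = 0.0452 × 0.9548 = 0.0432
I = P(1−P) = 0.04317

0.0432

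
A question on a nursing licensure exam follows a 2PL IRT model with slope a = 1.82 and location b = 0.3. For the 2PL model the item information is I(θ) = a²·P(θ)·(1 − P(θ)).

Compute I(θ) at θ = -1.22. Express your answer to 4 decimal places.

0.1844

P = 1/(1+e^{2.7664}) = 0.0592
P(1−P) = 0.0592 × 0.9408 = 0.0557
I = a² × P(1−P) = 1.82² × 0.0557 = 0.18439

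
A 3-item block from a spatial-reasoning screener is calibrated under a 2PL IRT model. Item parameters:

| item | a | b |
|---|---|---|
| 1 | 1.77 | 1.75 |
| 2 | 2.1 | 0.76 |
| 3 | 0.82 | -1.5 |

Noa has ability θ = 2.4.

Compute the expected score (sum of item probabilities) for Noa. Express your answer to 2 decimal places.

P(θ) = 1 / (1 + exp(−a(θ − b)))
P_1 = 1/(1+e^{-1.1505}) = 0.7596
P_2 = 1/(1+e^{-3.4440}) = 0.9691
P_3 = 1/(1+e^{-3.1980}) = 0.9608
E[score] = 0.7596 + 0.9691 + 0.9608 = 2.6894

2.69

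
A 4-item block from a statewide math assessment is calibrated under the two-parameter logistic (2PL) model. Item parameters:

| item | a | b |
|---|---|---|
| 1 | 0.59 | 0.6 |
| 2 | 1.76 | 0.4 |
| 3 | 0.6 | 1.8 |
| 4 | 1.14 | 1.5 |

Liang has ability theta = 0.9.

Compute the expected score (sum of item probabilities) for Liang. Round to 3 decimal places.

1.955

P(theta) = 1 / (1 + exp(−a(theta − b)))
P_1 = 1/(1+e^{-0.1770}) = 0.5441
P_2 = 1/(1+e^{-0.8800}) = 0.7068
P_3 = 1/(1+e^{0.5400}) = 0.3682
P_4 = 1/(1+e^{0.6840}) = 0.3354
E[score] = 0.5441 + 0.7068 + 0.3682 + 0.3354 = 1.9545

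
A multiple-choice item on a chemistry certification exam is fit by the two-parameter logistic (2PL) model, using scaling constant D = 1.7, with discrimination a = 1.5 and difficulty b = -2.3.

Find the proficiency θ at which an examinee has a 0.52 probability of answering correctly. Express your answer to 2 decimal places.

P(θ) = 1 / (1 + exp(−D·a(θ − b)))
logit = ln(0.5200/0.4800) = 0.0800
θ = b + logit/(1.7·a) = -2.3 + 0.0800/2.5500 = -2.2686

-2.27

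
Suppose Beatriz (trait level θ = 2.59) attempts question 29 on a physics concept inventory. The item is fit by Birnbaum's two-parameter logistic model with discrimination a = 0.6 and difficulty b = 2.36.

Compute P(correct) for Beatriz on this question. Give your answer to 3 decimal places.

0.534

P(θ) = 1 / (1 + exp(−a(θ − b)))
Exponent: 0.6 × (2.59 − 2.36) = 0.1380
1/(1 + e^{-0.1380}) = 0.5344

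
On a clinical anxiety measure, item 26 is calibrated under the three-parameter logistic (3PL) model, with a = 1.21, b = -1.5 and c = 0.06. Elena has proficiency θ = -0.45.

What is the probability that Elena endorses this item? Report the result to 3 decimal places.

P(θ) = c + (1 − c) · 1 / (1 + exp(−a(θ − b)))
Exponent: 1.21 × (-0.45 − (-1.5)) = 1.2705
1/(1 + e^{-1.2705}) = 0.7808
P = 0.06 + 0.94 × 0.7808 = 0.7940

0.794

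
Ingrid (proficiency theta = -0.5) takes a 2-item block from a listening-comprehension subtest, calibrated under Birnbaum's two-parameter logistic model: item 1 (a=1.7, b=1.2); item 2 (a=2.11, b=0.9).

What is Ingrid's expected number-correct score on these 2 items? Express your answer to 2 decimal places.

P(theta) = 1 / (1 + exp(−a(theta − b)))
P_1 = 1/(1+e^{2.8900}) = 0.0527
P_2 = 1/(1+e^{2.9540}) = 0.0495
E[score] = 0.0527 + 0.0495 = 0.1022

0.10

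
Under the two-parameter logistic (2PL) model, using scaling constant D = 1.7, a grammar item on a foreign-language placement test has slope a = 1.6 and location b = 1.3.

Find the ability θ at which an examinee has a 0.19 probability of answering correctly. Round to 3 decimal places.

P(θ) = 1 / (1 + exp(−D·a(θ − b)))
logit = ln(0.1900/0.8100) = -1.4500
θ = b + logit/(1.7·a) = 1.3 + (-1.4500)/2.7200 = 0.7669

0.767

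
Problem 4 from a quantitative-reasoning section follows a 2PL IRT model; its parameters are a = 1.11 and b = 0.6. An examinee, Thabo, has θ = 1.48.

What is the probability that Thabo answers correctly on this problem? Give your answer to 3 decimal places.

P(θ) = 1 / (1 + exp(−a(θ − b)))
Exponent: 1.11 × (1.48 − 0.6) = 0.9768
1/(1 + e^{-0.9768}) = 0.7265

0.726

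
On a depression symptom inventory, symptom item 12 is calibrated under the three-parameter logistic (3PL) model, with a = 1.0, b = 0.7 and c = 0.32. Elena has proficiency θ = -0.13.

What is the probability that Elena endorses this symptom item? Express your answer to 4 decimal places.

0.5265

P(θ) = c + (1 − c) · 1 / (1 + exp(−a(θ − b)))
Exponent: 1.0 × (-0.13 − 0.7) = -0.8300
1/(1 + e^{0.8300}) = 0.3036
P = 0.32 + 0.68 × 0.3036 = 0.5265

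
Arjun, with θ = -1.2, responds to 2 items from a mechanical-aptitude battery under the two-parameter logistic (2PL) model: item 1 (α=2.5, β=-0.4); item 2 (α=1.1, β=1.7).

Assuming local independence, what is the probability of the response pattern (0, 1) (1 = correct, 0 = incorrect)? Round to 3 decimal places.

P(θ) = 1 / (1 + exp(−α(θ − β)))
P_1 = 1/(1+e^{2.0000}) = 0.1192
P_2 = 1/(1+e^{3.1900}) = 0.0395
L = (1−P_1) × P_2 = 0.8808 × 0.0395 = 0.03483

0.035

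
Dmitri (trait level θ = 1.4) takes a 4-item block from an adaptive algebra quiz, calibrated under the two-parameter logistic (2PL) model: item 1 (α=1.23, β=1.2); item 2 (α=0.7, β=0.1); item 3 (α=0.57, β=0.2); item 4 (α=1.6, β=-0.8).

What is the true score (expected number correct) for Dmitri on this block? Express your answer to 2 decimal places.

P(θ) = 1 / (1 + exp(−α(θ − β)))
P_1 = 1/(1+e^{-0.2460}) = 0.5612
P_2 = 1/(1+e^{-0.9100}) = 0.7130
P_3 = 1/(1+e^{-0.6840}) = 0.6646
P_4 = 1/(1+e^{-3.5200}) = 0.9713
E[score] = 0.5612 + 0.7130 + 0.6646 + 0.9713 = 2.9101

2.91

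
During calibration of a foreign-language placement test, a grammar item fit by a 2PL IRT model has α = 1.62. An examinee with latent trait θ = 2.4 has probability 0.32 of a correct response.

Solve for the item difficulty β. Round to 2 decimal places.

2.87

P(θ) = 1 / (1 + exp(−α(θ − β)))
logit(0.32) = ln(0.32/0.68) = -0.7538
β = θ − logit/(α) = 2.4 − (-0.7538)/1.6200 = 2.8653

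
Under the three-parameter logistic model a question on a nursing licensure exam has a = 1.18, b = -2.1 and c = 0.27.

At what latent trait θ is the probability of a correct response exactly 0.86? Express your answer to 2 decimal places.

P(θ) = c + (1 − c) · 1 / (1 + exp(−a(θ − b)))
Remove guessing floor: (0.86 − 0.27)/(1 − 0.27) = 0.8082
logit = ln(0.8082/0.1918) = 1.4385
θ = b + logit/(a) = -2.1 + 1.4385/1.1800 = -0.8809

-0.88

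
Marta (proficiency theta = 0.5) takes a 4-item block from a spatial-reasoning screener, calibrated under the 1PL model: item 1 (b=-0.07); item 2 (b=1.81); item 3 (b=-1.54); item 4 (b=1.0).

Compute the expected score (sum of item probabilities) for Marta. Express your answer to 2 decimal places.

P(theta) = 1 / (1 + exp(−(theta − b)))
P_1 = 1/(1+e^{-0.5700}) = 0.6388
P_2 = 1/(1+e^{1.3100}) = 0.2125
P_3 = 1/(1+e^{-2.0400}) = 0.8849
P_4 = 1/(1+e^{0.5000}) = 0.3775
E[score] = 0.6388 + 0.2125 + 0.8849 + 0.3775 = 2.1137

2.11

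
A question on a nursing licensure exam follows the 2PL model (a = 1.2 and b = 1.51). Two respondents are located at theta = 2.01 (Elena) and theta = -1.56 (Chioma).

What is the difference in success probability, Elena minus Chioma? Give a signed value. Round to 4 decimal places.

P(theta) = 1 / (1 + exp(−a(theta − b)))
P(Elena) = 0.6457  [exponent 0.6000]
P(Chioma) = 0.0245  [exponent -3.6840]
Difference = 0.6457 − 0.0245 = 0.6211

0.6211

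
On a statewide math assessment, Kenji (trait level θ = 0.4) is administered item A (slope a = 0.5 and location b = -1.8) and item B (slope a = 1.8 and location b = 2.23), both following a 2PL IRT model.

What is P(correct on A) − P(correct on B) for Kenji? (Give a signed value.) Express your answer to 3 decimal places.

P(θ) = 1 / (1 + exp(−a(θ − b)))
P_A = 0.7503
P_B = 0.0358
P_A − P_B = 0.7145

0.714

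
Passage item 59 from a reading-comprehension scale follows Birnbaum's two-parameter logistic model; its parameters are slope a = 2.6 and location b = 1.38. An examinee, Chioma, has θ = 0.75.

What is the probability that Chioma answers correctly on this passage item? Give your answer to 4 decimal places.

P(θ) = 1 / (1 + exp(−a(θ − b)))
Exponent: 2.6 × (0.75 − 1.38) = -1.6380
1/(1 + e^{1.6380}) = 0.1627

0.1627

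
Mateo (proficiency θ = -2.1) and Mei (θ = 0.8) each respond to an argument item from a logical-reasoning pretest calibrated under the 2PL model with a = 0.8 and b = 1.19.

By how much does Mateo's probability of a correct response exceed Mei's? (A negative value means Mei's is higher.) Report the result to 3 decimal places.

P(θ) = 1 / (1 + exp(−a(θ − b)))
P(Mateo) = 0.0671  [exponent -2.6320]
P(Mei) = 0.4226  [exponent -0.3120]
Difference = 0.0671 − 0.4226 = -0.3555

-0.356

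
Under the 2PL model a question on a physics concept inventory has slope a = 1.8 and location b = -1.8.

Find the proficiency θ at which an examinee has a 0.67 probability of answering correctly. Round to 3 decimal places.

P(θ) = 1 / (1 + exp(−a(θ − b)))
logit = ln(0.6700/0.3300) = 0.7082
θ = b + logit/(a) = -1.8 + 0.7082/1.8000 = -1.4066

-1.407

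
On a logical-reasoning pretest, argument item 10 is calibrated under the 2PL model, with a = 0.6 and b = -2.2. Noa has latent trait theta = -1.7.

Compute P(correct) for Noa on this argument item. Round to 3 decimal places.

P(theta) = 1 / (1 + exp(−a(theta − b)))
Exponent: 0.6 × (-1.7 − (-2.2)) = 0.3000
1/(1 + e^{-0.3000}) = 0.5744

0.574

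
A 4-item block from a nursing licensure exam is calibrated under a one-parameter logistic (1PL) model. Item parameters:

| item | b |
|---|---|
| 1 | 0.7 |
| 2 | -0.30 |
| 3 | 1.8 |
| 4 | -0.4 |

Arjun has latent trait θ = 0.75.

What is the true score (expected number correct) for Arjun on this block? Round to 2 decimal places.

2.27

P(θ) = 1 / (1 + exp(−(θ − b)))
P_1 = 1/(1+e^{-0.0500}) = 0.5125
P_2 = 1/(1+e^{-1.0500}) = 0.7408
P_3 = 1/(1+e^{1.0500}) = 0.2592
P_4 = 1/(1+e^{-1.1500}) = 0.7595
E[score] = 0.5125 + 0.7408 + 0.2592 + 0.7595 = 2.2720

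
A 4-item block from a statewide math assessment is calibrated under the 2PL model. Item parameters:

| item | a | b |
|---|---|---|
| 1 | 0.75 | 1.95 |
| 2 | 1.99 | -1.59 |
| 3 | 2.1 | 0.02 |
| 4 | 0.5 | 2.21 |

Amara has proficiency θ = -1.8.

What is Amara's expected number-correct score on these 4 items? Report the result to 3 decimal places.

0.594

P(θ) = 1 / (1 + exp(−a(θ − b)))
P_1 = 1/(1+e^{2.8125}) = 0.0567
P_2 = 1/(1+e^{0.4179}) = 0.3970
P_3 = 1/(1+e^{3.8220}) = 0.0214
P_4 = 1/(1+e^{2.0050}) = 0.1187
E[score] = 0.0567 + 0.3970 + 0.0214 + 0.1187 = 0.5938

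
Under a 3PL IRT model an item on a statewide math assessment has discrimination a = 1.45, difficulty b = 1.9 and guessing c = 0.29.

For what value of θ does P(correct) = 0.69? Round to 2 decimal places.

2.08

P(θ) = c + (1 − c) · 1 / (1 + exp(−a(θ − b)))
Remove guessing floor: (0.69 − 0.29)/(1 − 0.29) = 0.5634
logit = ln(0.5634/0.4366) = 0.2549
θ = b + logit/(a) = 1.9 + 0.2549/1.4500 = 2.0758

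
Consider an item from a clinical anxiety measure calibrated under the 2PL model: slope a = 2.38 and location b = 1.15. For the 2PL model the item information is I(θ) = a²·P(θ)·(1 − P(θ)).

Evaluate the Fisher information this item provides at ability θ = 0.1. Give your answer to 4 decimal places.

P = 1/(1+e^{2.4990}) = 0.0759
P(1−P) = 0.0759 × 0.9241 = 0.0702
I = a² × P(1−P) = 2.38² × 0.0702 = 0.39743

0.3974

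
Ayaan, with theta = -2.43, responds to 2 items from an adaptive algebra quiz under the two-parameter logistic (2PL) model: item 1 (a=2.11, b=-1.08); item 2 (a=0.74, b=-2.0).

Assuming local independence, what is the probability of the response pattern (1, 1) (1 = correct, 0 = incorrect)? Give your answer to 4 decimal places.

P(theta) = 1 / (1 + exp(−a(theta − b)))
P_1 = 1/(1+e^{2.8485}) = 0.0548
P_2 = 1/(1+e^{0.3182}) = 0.4211
L = P_1 × P_2 = 0.0548 × 0.4211 = 0.02306

0.0231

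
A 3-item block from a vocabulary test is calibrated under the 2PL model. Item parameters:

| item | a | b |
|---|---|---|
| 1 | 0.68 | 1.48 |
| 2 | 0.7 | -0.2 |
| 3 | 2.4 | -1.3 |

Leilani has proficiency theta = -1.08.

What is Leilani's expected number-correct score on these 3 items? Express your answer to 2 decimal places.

P(theta) = 1 / (1 + exp(−a(theta − b)))
P_1 = 1/(1+e^{1.7408}) = 0.1492
P_2 = 1/(1+e^{0.6160}) = 0.3507
P_3 = 1/(1+e^{-0.5280}) = 0.6290
E[score] = 0.1492 + 0.3507 + 0.6290 = 1.1289

1.13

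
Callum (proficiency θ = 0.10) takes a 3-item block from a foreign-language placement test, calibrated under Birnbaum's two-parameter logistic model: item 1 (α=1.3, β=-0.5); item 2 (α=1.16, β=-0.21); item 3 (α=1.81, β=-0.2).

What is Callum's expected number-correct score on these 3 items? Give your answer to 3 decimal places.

1.907

P(θ) = 1 / (1 + exp(−α(θ − β)))
P_1 = 1/(1+e^{-0.7800}) = 0.6857
P_2 = 1/(1+e^{-0.3596}) = 0.5889
P_3 = 1/(1+e^{-0.5430}) = 0.6325
E[score] = 0.6857 + 0.5889 + 0.6325 = 1.9071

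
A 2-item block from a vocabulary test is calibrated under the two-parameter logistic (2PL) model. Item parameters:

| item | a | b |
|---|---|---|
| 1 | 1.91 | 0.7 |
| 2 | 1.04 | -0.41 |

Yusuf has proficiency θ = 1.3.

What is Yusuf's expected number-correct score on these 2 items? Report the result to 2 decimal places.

P(θ) = 1 / (1 + exp(−a(θ − b)))
P_1 = 1/(1+e^{-1.1460}) = 0.7588
P_2 = 1/(1+e^{-1.7784}) = 0.8555
E[score] = 0.7588 + 0.8555 = 1.6143

1.61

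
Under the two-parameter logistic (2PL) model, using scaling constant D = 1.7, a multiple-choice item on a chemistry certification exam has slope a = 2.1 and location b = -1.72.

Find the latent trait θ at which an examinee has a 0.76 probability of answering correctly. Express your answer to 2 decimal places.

P(θ) = 1 / (1 + exp(−D·a(θ − b)))
logit = ln(0.7600/0.2400) = 1.1527
θ = b + logit/(1.7·a) = -1.72 + 1.1527/3.5700 = -1.3971

-1.40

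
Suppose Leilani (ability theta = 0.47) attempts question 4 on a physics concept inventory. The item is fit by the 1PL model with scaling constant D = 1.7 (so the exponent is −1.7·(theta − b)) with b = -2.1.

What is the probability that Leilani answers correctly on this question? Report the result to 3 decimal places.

0.987

P(theta) = 1 / (1 + exp(−D·(theta − b)))
Exponent: 1.7 × (0.47 − (-2.1)) = 4.3690
1/(1 + e^{-4.3690}) = 0.9875
P = 0.9875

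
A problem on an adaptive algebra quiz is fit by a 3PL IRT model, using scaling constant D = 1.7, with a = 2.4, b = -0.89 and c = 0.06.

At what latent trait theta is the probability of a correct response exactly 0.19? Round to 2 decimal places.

P(theta) = c + (1 − c) · 1 / (1 + exp(−D·a(theta − b)))
Remove guessing floor: (0.19 − 0.06)/(1 − 0.06) = 0.1383
logit = ln(0.1383/0.8617) = -1.8295
theta = b + logit/(1.7·a) = -0.89 + (-1.8295)/4.0800 = -1.3384

-1.34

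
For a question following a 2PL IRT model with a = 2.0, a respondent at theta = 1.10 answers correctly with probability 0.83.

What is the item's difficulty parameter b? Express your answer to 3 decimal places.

P(theta) = 1 / (1 + exp(−a(theta − b)))
logit(0.83) = ln(0.83/0.17) = 1.5856
b = theta − logit/(a) = 1.10 − 1.5856/2.0000 = 0.3072

0.307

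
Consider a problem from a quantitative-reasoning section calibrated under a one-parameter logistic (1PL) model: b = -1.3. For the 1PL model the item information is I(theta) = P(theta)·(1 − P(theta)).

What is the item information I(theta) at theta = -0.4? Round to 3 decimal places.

P = 1/(1+e^{-0.9000}) = 0.7109
P(1−P) = 0.7109 × 0.2891 = 0.2055
I = P(1−P) = 0.20550

0.206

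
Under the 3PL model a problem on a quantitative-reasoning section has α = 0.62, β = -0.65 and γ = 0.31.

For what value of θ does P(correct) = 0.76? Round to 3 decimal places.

P(θ) = γ + (1 − γ) · 1 / (1 + exp(−α(θ − β)))
Remove guessing floor: (0.76 − 0.31)/(1 − 0.31) = 0.6522
logit = ln(0.6522/0.3478) = 0.6286
θ = β + logit/(α) = -0.65 + 0.6286/0.6200 = 0.3639

0.364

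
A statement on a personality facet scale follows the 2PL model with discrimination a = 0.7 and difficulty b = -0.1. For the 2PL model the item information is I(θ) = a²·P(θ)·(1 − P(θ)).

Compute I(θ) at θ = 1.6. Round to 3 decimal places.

P = 1/(1+e^{-1.1900}) = 0.7667
P(1−P) = 0.7667 × 0.2333 = 0.1788
I = a² × P(1−P) = 0.7² × 0.1788 = 0.08764

0.088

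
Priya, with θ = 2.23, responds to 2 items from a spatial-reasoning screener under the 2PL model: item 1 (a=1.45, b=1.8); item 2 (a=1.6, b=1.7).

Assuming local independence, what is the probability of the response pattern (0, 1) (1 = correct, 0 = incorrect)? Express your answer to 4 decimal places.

0.2443

P(θ) = 1 / (1 + exp(−a(θ − b)))
P_1 = 1/(1+e^{-0.6235}) = 0.6510
P_2 = 1/(1+e^{-0.8480}) = 0.7001
L = (1−P_1) × P_2 = 0.3490 × 0.7001 = 0.24434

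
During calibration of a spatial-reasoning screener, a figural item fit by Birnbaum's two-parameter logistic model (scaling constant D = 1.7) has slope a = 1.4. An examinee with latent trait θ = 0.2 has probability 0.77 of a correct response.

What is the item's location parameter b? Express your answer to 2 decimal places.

P(θ) = 1 / (1 + exp(−D·a(θ − b)))
logit(0.77) = ln(0.77/0.23) = 1.2083
b = θ − logit/(1.7·a) = 0.2 − 1.2083/2.3800 = -0.3077

-0.31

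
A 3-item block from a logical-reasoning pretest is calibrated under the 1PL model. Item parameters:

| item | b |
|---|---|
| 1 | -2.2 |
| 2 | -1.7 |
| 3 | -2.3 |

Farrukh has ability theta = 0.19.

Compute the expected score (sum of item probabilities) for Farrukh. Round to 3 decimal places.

2.708

P(theta) = 1 / (1 + exp(−(theta − b)))
P_1 = 1/(1+e^{-2.3900}) = 0.9161
P_2 = 1/(1+e^{-1.8900}) = 0.8688
P_3 = 1/(1+e^{-2.4900}) = 0.9234
E[score] = 0.9161 + 0.8688 + 0.9234 = 2.7083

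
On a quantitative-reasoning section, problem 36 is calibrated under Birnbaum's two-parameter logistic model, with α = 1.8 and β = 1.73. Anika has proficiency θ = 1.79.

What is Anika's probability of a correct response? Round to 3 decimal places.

P(θ) = 1 / (1 + exp(−α(θ − β)))
Exponent: 1.8 × (1.79 − 1.73) = 0.1080
1/(1 + e^{-0.1080}) = 0.5270

0.527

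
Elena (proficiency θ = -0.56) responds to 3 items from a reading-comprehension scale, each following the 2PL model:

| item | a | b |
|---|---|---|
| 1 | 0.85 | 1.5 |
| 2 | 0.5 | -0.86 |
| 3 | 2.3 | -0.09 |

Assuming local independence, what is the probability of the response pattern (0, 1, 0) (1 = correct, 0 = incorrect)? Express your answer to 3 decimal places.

0.342

P(θ) = 1 / (1 + exp(−a(θ − b)))
P_1 = 1/(1+e^{1.7510}) = 0.1479
P_2 = 1/(1+e^{-0.1500}) = 0.5374
P_3 = 1/(1+e^{1.0810}) = 0.2533
L = (1−P_1) × P_2 × (1−P_3) = 0.8521 × 0.5374 × 0.7467 = 0.34193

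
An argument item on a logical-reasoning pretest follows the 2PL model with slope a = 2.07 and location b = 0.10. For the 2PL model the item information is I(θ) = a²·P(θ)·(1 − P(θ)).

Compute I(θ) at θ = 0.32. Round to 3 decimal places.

1.018

P = 1/(1+e^{-0.4554}) = 0.6119
P(1−P) = 0.6119 × 0.3881 = 0.2375
I = a² × P(1−P) = 2.07² × 0.2375 = 1.01755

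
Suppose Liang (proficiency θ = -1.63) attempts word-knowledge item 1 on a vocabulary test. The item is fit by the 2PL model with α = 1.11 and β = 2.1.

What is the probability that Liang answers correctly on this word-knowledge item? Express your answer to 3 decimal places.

P(θ) = 1 / (1 + exp(−α(θ − β)))
Exponent: 1.11 × (-1.63 − 2.1) = -4.1403
1/(1 + e^{4.1403}) = 0.0157

0.016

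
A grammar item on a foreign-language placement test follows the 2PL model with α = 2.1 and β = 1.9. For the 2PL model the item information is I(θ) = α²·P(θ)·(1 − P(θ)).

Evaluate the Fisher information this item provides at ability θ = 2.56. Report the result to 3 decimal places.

0.706

P = 1/(1+e^{-1.3860}) = 0.8000
P(1−P) = 0.8000 × 0.2000 = 0.1600
I = α² × P(1−P) = 2.1² × 0.1600 = 0.70572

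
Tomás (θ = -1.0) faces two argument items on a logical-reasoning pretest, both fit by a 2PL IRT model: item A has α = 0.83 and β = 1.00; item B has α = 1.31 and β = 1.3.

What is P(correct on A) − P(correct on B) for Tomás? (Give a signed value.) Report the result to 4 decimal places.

0.1129

P(θ) = 1 / (1 + exp(−α(θ − β)))
P_A = 0.1598
P_B = 0.0468
P_A − P_B = 0.1129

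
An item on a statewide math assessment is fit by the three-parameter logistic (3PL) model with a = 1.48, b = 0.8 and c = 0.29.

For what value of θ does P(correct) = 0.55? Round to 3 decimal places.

0.429

P(θ) = c + (1 − c) · 1 / (1 + exp(−a(θ − b)))
Remove guessing floor: (0.55 − 0.29)/(1 − 0.29) = 0.3662
logit = ln(0.3662/0.6338) = -0.5486
θ = b + logit/(a) = 0.8 + (-0.5486)/1.4800 = 0.4293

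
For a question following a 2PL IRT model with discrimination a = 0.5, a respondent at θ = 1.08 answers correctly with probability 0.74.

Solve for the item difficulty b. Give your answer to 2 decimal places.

-1.01

P(θ) = 1 / (1 + exp(−a(θ − b)))
logit(0.74) = ln(0.74/0.26) = 1.0460
b = θ − logit/(a) = 1.08 − 1.0460/0.5000 = -1.0119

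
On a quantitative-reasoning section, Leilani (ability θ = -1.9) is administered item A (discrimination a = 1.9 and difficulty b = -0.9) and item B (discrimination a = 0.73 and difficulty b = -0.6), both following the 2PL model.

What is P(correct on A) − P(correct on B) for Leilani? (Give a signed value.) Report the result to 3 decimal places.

-0.149

P(θ) = 1 / (1 + exp(−a(θ − b)))
P_A = 0.1301
P_B = 0.2791
P_A − P_B = -0.1490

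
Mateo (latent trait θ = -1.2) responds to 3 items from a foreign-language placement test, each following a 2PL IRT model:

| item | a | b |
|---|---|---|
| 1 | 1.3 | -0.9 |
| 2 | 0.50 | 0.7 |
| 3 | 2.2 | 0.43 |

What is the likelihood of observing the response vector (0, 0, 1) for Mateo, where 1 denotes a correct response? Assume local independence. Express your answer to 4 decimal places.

P(θ) = 1 / (1 + exp(−a(θ − b)))
P_1 = 1/(1+e^{0.3900}) = 0.4037
P_2 = 1/(1+e^{0.9500}) = 0.2789
P_3 = 1/(1+e^{3.5860}) = 0.0270
L = (1−P_1) × (1−P_2) × P_3 = 0.5963 × 0.7211 × 0.0270 = 0.01159

0.0116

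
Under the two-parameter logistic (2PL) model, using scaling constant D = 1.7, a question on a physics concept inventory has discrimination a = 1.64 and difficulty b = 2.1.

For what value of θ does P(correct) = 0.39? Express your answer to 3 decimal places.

P(θ) = 1 / (1 + exp(−D·a(θ − b)))
logit = ln(0.3900/0.6100) = -0.4473
θ = b + logit/(1.7·a) = 2.1 + (-0.4473)/2.7880 = 1.9396

1.940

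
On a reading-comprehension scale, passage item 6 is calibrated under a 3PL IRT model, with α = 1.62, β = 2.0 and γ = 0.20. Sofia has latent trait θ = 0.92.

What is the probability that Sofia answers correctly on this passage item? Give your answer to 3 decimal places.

0.318

P(θ) = γ + (1 − γ) · 1 / (1 + exp(−α(θ − β)))
Exponent: 1.62 × (0.92 − 2.0) = -1.7496
1/(1 + e^{1.7496}) = 0.1481
P = 0.20 + 0.80 × 0.1481 = 0.3185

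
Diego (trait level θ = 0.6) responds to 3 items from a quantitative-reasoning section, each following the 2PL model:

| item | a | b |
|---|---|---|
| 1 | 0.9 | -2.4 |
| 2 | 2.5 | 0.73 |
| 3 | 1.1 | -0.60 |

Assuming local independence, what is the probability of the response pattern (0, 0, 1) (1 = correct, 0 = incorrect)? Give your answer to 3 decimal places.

0.029

P(θ) = 1 / (1 + exp(−a(θ − b)))
P_1 = 1/(1+e^{-2.7000}) = 0.9370
P_2 = 1/(1+e^{0.3250}) = 0.4195
P_3 = 1/(1+e^{-1.3200}) = 0.7892
L = (1−P_1) × (1−P_2) × P_3 = 0.0630 × 0.5805 × 0.7892 = 0.02885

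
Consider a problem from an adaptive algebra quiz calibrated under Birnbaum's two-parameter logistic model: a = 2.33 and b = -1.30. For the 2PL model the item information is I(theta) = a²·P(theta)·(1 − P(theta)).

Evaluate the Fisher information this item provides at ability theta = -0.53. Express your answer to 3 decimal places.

P = 1/(1+e^{-1.7941}) = 0.8574
P(1−P) = 0.8574 × 0.1426 = 0.1222
I = a² × P(1−P) = 2.33² × 0.1222 = 0.66365

0.664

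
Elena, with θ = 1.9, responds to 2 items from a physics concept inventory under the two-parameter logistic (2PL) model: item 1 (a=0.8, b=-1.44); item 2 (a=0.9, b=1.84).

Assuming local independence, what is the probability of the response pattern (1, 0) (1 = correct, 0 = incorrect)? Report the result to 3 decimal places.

P(θ) = 1 / (1 + exp(−a(θ − b)))
P_1 = 1/(1+e^{-2.6720}) = 0.9354
P_2 = 1/(1+e^{-0.0540}) = 0.5135
L = P_1 × (1−P_2) = 0.9354 × 0.4865 = 0.45505

0.455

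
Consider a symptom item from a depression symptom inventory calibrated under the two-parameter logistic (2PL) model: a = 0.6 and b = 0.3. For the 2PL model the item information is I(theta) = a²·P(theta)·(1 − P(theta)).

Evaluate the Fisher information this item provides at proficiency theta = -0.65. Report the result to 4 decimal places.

P = 1/(1+e^{0.5700}) = 0.3612
P(1−P) = 0.3612 × 0.6388 = 0.2307
I = a² × P(1−P) = 0.6² × 0.2307 = 0.08307

0.0831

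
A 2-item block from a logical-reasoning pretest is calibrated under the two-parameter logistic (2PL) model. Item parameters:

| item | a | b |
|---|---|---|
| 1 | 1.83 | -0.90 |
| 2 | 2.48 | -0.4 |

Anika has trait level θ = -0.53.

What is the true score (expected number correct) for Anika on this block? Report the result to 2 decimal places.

P(θ) = 1 / (1 + exp(−a(θ − b)))
P_1 = 1/(1+e^{-0.6771}) = 0.6631
P_2 = 1/(1+e^{0.3224}) = 0.4201
E[score] = 0.6631 + 0.4201 = 1.0832

1.08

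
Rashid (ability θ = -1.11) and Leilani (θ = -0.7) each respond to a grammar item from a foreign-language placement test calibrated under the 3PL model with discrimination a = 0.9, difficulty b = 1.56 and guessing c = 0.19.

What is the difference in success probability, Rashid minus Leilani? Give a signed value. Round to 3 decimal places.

-0.027

P(θ) = c + (1 − c) · 1 / (1 + exp(−a(θ − b)))
P(Rashid) = 0.2572  [exponent -2.4030]
P(Leilani) = 0.2837  [exponent -2.0340]
Difference = 0.2572 − 0.2837 = -0.0265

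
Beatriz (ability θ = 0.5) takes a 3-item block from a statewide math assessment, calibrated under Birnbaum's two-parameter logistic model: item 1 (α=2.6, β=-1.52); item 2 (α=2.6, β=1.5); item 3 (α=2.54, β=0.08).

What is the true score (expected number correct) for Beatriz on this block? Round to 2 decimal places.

P(θ) = 1 / (1 + exp(−α(θ − β)))
P_1 = 1/(1+e^{-5.2520}) = 0.9948
P_2 = 1/(1+e^{2.6000}) = 0.0691
P_3 = 1/(1+e^{-1.0668}) = 0.7440
E[score] = 0.9948 + 0.0691 + 0.7440 = 1.8079

1.81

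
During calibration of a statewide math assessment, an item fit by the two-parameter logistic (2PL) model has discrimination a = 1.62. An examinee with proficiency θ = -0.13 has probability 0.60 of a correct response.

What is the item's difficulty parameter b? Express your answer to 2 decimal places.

-0.38

P(θ) = 1 / (1 + exp(−a(θ − b)))
logit(0.60) = ln(0.60/0.40) = 0.4055
b = θ − logit/(a) = -0.13 − 0.4055/1.6200 = -0.3803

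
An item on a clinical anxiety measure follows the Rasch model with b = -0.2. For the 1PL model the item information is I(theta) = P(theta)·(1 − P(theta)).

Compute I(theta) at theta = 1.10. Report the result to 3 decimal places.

P = 1/(1+e^{-1.3000}) = 0.7858
P(1−P) = 0.7858 × 0.2142 = 0.1683
I = P(1−P) = 0.16830

0.168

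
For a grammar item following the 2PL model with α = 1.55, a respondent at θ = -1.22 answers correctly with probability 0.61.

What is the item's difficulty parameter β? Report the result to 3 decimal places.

P(θ) = 1 / (1 + exp(−α(θ − β)))
logit(0.61) = ln(0.61/0.39) = 0.4473
β = θ − logit/(α) = -1.22 − 0.4473/1.5500 = -1.5086

-1.509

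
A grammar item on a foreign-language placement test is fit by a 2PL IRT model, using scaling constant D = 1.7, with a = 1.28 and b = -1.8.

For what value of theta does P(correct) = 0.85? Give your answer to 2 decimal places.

P(theta) = 1 / (1 + exp(−D·a(theta − b)))
logit = ln(0.8500/0.1500) = 1.7346
theta = b + logit/(1.7·a) = -1.8 + 1.7346/2.1760 = -1.0028

-1.00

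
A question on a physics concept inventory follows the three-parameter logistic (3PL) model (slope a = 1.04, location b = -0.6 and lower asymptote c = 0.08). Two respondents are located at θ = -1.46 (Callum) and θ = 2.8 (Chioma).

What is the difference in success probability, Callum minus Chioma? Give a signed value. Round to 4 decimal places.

P(θ) = c + (1 − c) · 1 / (1 + exp(−a(θ − b)))
P(Callum) = 0.3470  [exponent -0.8944]
P(Chioma) = 0.9740  [exponent 3.5360]
Difference = 0.3470 − 0.9740 = -0.6270

-0.6270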